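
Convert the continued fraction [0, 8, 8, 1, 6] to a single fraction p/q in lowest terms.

62/503

Fold from the inside: start with 6/1.
  1 + 1/6 = 7/6
  8 + 6/7 = 62/7
  8 + 7/62 = 503/62
  0 + 62/503 = 62/503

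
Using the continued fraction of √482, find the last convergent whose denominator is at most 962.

√482 = [21; 1, 20, 1, 42, …] (period length 4).
Convergents:
  p_0/q_0 = 21/1
  p_1/q_1 = 22/1
  p_2/q_2 = 461/21
  p_3/q_3 = 483/22
  p_4/q_4 = 20747/945
  p_5/q_5 = 21230/967
q_4 = 945 ≤ 962 < 967 = q_5, so the answer is 20747/945.

20747/945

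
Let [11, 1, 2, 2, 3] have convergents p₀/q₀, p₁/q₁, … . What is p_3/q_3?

82/7

Using pₖ = aₖpₖ₋₁ + pₖ₋₂, qₖ = aₖqₖ₋₁ + qₖ₋₂ (with p₋₁=1, p₋₂=0, q₋₁=0, q₋₂=1):
  k=0: a=11, p=11, q=1
  k=1: a=1, p=12, q=1
  k=2: a=2, p=35, q=3
  k=3: a=2, p=82, q=7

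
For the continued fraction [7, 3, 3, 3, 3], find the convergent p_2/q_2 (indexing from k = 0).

Using pₖ = aₖpₖ₋₁ + pₖ₋₂, qₖ = aₖqₖ₋₁ + qₖ₋₂ (with p₋₁=1, p₋₂=0, q₋₁=0, q₋₂=1):
  k=0: a=7, p=7, q=1
  k=1: a=3, p=22, q=3
  k=2: a=3, p=73, q=10

73/10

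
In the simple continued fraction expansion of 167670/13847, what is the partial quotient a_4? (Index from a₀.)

167670 = 12·13847 + 1506   →  a_0 = 12
13847 = 9·1506 + 293   →  a_1 = 9
1506 = 5·293 + 41   →  a_2 = 5
293 = 7·41 + 6   →  a_3 = 7
41 = 6·6 + 5   →  a_4 = 6

6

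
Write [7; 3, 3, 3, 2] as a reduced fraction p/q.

555/76

Fold from the inside: start with 2/1.
  3 + 1/2 = 7/2
  3 + 2/7 = 23/7
  3 + 7/23 = 76/23
  7 + 23/76 = 555/76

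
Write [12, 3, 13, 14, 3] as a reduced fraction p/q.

Using pₖ = aₖpₖ₋₁ + pₖ₋₂ and qₖ = aₖqₖ₋₁ + qₖ₋₂:
  k=0: a=12, p=12, q=1
  k=1: a=3, p=37, q=3
  k=2: a=13, p=493, q=40
  k=3: a=14, p=6939, q=563
  k=4: a=3, p=21310, q=1729

21310/1729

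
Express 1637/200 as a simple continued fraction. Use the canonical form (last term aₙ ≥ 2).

[8; 5, 2, 2, 7]

1637 = 8×200 + 37
200 = 5×37 + 15
37 = 2×15 + 7
15 = 2×7 + 1
7 = 7×1 + 0  (stop)
So 1637/200 = [8; 5, 2, 2, 7].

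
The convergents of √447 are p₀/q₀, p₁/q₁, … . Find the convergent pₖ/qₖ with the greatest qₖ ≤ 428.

6237/295

√447 = [21; 7, 42, …] (period length 2).
Convergents:
  p_0/q_0 = 21/1
  p_1/q_1 = 148/7
  p_2/q_2 = 6237/295
  p_3/q_3 = 43807/2072
q_2 = 295 ≤ 428 < 2072 = q_3, so the answer is 6237/295.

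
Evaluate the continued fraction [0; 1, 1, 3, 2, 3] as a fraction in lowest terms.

31/55

Fold from the inside: start with 3/1.
  2 + 1/3 = 7/3
  3 + 3/7 = 24/7
  1 + 7/24 = 31/24
  1 + 24/31 = 55/31
  0 + 31/55 = 31/55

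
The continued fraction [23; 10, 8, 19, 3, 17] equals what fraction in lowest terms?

Fold from the inside: start with 17/1.
  3 + 1/17 = 52/17
  19 + 17/52 = 1005/52
  8 + 52/1005 = 8092/1005
  10 + 1005/8092 = 81925/8092
  23 + 8092/81925 = 1892367/81925

1892367/81925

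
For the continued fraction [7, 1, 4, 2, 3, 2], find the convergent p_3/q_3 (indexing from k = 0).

Using pₖ = aₖpₖ₋₁ + pₖ₋₂, qₖ = aₖqₖ₋₁ + qₖ₋₂ (with p₋₁=1, p₋₂=0, q₋₁=0, q₋₂=1):
  k=0: a=7, p=7, q=1
  k=1: a=1, p=8, q=1
  k=2: a=4, p=39, q=5
  k=3: a=2, p=86, q=11

86/11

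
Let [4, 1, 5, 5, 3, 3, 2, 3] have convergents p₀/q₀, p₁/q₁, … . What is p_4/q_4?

Using pₖ = aₖpₖ₋₁ + pₖ₋₂, qₖ = aₖqₖ₋₁ + qₖ₋₂ (with p₋₁=1, p₋₂=0, q₋₁=0, q₋₂=1):
  k=0: a=4, p=4, q=1
  k=1: a=1, p=5, q=1
  k=2: a=5, p=29, q=6
  k=3: a=5, p=150, q=31
  k=4: a=3, p=479, q=99

479/99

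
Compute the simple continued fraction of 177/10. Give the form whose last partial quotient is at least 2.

[17; 1, 2, 3]

177 = 17*10 + 7
10 = 1*7 + 3
7 = 2*3 + 1
3 = 3*1 + 0  (stop)
So 177/10 = [17; 1, 2, 3].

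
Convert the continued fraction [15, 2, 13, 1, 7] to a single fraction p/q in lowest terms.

3561/230

Using pₖ = aₖpₖ₋₁ + pₖ₋₂ and qₖ = aₖqₖ₋₁ + qₖ₋₂:
  k=0: a=15, p=15, q=1
  k=1: a=2, p=31, q=2
  k=2: a=13, p=418, q=27
  k=3: a=1, p=449, q=29
  k=4: a=7, p=3561, q=230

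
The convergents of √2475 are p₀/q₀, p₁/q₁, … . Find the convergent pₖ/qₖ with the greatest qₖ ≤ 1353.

59351/1193

√2475 = [49; 1, 2, 1, 98, …] (period length 4).
Convergents:
  p_0/q_0 = 49/1
  p_1/q_1 = 50/1
  p_2/q_2 = 149/3
  p_3/q_3 = 199/4
  p_4/q_4 = 19651/395
  p_5/q_5 = 19850/399
  p_6/q_6 = 59351/1193
  p_7/q_7 = 79201/1592
q_6 = 1193 ≤ 1353 < 1592 = q_7, so the answer is 59351/1193.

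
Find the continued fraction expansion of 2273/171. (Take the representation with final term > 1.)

2273 = 13×171 + 50
171 = 3×50 + 21
50 = 2×21 + 8
21 = 2×8 + 5
8 = 1×5 + 3
5 = 1×3 + 2
3 = 1×2 + 1
2 = 2×1 + 0  (stop)
So 2273/171 = [13; 3, 2, 2, 1, 1, 1, 2].

[13; 3, 2, 2, 1, 1, 1, 2]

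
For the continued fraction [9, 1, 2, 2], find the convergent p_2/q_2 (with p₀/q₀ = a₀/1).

Using pₖ = aₖpₖ₋₁ + pₖ₋₂, qₖ = aₖqₖ₋₁ + qₖ₋₂ (with p₋₁=1, p₋₂=0, q₋₁=0, q₋₂=1):
  k=0: a=9, p=9, q=1
  k=1: a=1, p=10, q=1
  k=2: a=2, p=29, q=3

29/3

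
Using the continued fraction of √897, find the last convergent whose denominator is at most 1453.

35910/1199

√897 = [29; 1, 18, 1, 58, …] (period length 4).
Convergents:
  p_0/q_0 = 29/1
  p_1/q_1 = 30/1
  p_2/q_2 = 569/19
  p_3/q_3 = 599/20
  p_4/q_4 = 35311/1179
  p_5/q_5 = 35910/1199
  p_6/q_6 = 681691/22761
q_5 = 1199 ≤ 1453 < 22761 = q_6, so the answer is 35910/1199.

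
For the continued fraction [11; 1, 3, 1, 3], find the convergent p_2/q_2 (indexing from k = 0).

47/4

Using pₖ = aₖpₖ₋₁ + pₖ₋₂, qₖ = aₖqₖ₋₁ + qₖ₋₂ (with p₋₁=1, p₋₂=0, q₋₁=0, q₋₂=1):
  k=0: a=11, p=11, q=1
  k=1: a=1, p=12, q=1
  k=2: a=3, p=47, q=4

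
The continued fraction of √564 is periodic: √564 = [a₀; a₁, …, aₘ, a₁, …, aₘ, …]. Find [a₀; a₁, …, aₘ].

a₀ = ⌊√564⌋ = 23.
With m₀=0, d₀=1 and mₖ₊₁ = dₖaₖ − mₖ, dₖ₊₁ = (n − mₖ₊₁²)/dₖ, aₖ₊₁ = ⌊(a₀+mₖ₊₁)/dₖ₊₁⌋:
  k=1: m=23, d=35, a=1
  k=2: m=12, d=12, a=2
  k=3: m=12, d=35, a=1
  k=4: m=23, d=1, a=46
d=1 and a=2a₀=46 at k=4, so the next step gives (m, d) = (23, 35) again — its k=1 value — and the period has length 4.

[23; 1, 2, 1, 46]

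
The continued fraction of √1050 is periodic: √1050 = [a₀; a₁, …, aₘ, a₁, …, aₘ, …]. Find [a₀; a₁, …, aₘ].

[32; 2, 2, 10, 2, 2, 64]

a₀ = ⌊√1050⌋ = 32.
With m₀=0, d₀=1 and mₖ₊₁ = dₖaₖ − mₖ, dₖ₊₁ = (n − mₖ₊₁²)/dₖ, aₖ₊₁ = ⌊(a₀+mₖ₊₁)/dₖ₊₁⌋:
  k=1: m=32, d=26, a=2
  k=2: m=20, d=25, a=2
  k=3: m=30, d=6, a=10
  k=4: m=30, d=25, a=2
  k=5: m=20, d=26, a=2
  k=6: m=32, d=1, a=64
d=1 and a=2a₀=64 at k=6, so the next step gives (m, d) = (32, 26) again — its k=1 value — and the period has length 6.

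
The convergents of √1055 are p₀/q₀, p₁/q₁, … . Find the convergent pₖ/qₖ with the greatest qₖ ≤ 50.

√1055 = [32; 2, 12, 2, 64, …] (period length 4).
Convergents:
  p_0/q_0 = 32/1
  p_1/q_1 = 65/2
  p_2/q_2 = 812/25
  p_3/q_3 = 1689/52
q_2 = 25 ≤ 50 < 52 = q_3, so the answer is 812/25.

812/25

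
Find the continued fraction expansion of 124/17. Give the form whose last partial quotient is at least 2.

124 = 7×17 + 5
17 = 3×5 + 2
5 = 2×2 + 1
2 = 2×1 + 0  (stop)
So 124/17 = [7; 3, 2, 2].

[7; 3, 2, 2]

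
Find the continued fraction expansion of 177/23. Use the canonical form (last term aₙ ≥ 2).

[7; 1, 2, 3, 2]

177 = 7×23 + 16
23 = 1×16 + 7
16 = 2×7 + 2
7 = 3×2 + 1
2 = 2×1 + 0  (stop)
So 177/23 = [7; 1, 2, 3, 2].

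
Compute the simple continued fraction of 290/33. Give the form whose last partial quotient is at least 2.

290 = 8·33 + 26
33 = 1·26 + 7
26 = 3·7 + 5
7 = 1·5 + 2
5 = 2·2 + 1
2 = 2·1 + 0  (stop)
So 290/33 = [8; 1, 3, 1, 2, 2].

[8; 1, 3, 1, 2, 2]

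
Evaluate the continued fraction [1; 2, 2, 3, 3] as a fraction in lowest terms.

Using pₖ = aₖpₖ₋₁ + pₖ₋₂ and qₖ = aₖqₖ₋₁ + qₖ₋₂:
  k=0: a=1, p=1, q=1
  k=1: a=2, p=3, q=2
  k=2: a=2, p=7, q=5
  k=3: a=3, p=24, q=17
  k=4: a=3, p=79, q=56

79/56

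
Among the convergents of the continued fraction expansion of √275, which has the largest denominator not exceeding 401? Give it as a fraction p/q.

√275 = [16; 1, 1, 2, 1, 1, 32, …] (period length 6).
Convergents:
  p_0/q_0 = 16/1
  p_1/q_1 = 17/1
  p_2/q_2 = 33/2
  p_3/q_3 = 83/5
  p_4/q_4 = 116/7
  p_5/q_5 = 199/12
  p_6/q_6 = 6484/391
  p_7/q_7 = 6683/403
q_6 = 391 ≤ 401 < 403 = q_7, so the answer is 6484/391.

6484/391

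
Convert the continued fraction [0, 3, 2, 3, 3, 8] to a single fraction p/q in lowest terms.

191/656

Using pₖ = aₖpₖ₋₁ + pₖ₋₂ and qₖ = aₖqₖ₋₁ + qₖ₋₂:
  k=0: a=0, p=0, q=1
  k=1: a=3, p=1, q=3
  k=2: a=2, p=2, q=7
  k=3: a=3, p=7, q=24
  k=4: a=3, p=23, q=79
  k=5: a=8, p=191, q=656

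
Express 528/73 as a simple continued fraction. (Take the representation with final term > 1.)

[7; 4, 3, 2, 2]

528 = 7×73 + 17
73 = 4×17 + 5
17 = 3×5 + 2
5 = 2×2 + 1
2 = 2×1 + 0  (stop)
So 528/73 = [7; 4, 3, 2, 2].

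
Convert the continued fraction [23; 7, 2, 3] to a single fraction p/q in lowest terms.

1203/52

Using pₖ = aₖpₖ₋₁ + pₖ₋₂ and qₖ = aₖqₖ₋₁ + qₖ₋₂:
  k=0: a=23, p=23, q=1
  k=1: a=7, p=162, q=7
  k=2: a=2, p=347, q=15
  k=3: a=3, p=1203, q=52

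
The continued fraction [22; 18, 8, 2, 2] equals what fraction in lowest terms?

16784/761

Fold from the inside: start with 2/1.
  2 + 1/2 = 5/2
  8 + 2/5 = 42/5
  18 + 5/42 = 761/42
  22 + 42/761 = 16784/761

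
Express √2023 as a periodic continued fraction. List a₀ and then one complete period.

[44; 1, 43, 1, 88]

a₀ = ⌊√2023⌋ = 44.
With m₀=0, d₀=1 and mₖ₊₁ = dₖaₖ − mₖ, dₖ₊₁ = (n − mₖ₊₁²)/dₖ, aₖ₊₁ = ⌊(a₀+mₖ₊₁)/dₖ₊₁⌋:
  k=1: m=44, d=87, a=1
  k=2: m=43, d=2, a=43
  k=3: m=43, d=87, a=1
  k=4: m=44, d=1, a=88
d=1 and a=2a₀=88 at k=4, so the next step gives (m, d) = (44, 87) again — its k=1 value — and the period has length 4.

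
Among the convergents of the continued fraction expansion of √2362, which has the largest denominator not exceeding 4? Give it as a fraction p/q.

√2362 = [48; 1, 1, 1, 1, 96, …] (period length 5).
Convergents:
  p_0/q_0 = 48/1
  p_1/q_1 = 49/1
  p_2/q_2 = 97/2
  p_3/q_3 = 146/3
  p_4/q_4 = 243/5
q_3 = 3 ≤ 4 < 5 = q_4, so the answer is 146/3.

146/3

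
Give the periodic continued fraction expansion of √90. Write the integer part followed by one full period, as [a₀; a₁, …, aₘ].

a₀ = ⌊√90⌋ = 9.
With m₀=0, d₀=1 and mₖ₊₁ = dₖaₖ − mₖ, dₖ₊₁ = (n − mₖ₊₁²)/dₖ, aₖ₊₁ = ⌊(a₀+mₖ₊₁)/dₖ₊₁⌋:
  k=1: m=9, d=9, a=2
  k=2: m=9, d=1, a=18
d=1 and a=2a₀=18 at k=2, so the next step gives (m, d) = (9, 9) again — its k=1 value — and the period has length 2.

[9; 2, 18]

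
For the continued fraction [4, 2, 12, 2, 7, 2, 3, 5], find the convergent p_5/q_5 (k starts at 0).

3719/830

Using pₖ = aₖpₖ₋₁ + pₖ₋₂, qₖ = aₖqₖ₋₁ + qₖ₋₂ (with p₋₁=1, p₋₂=0, q₋₁=0, q₋₂=1):
  k=0: a=4, p=4, q=1
  k=1: a=2, p=9, q=2
  k=2: a=12, p=112, q=25
  k=3: a=2, p=233, q=52
  k=4: a=7, p=1743, q=389
  k=5: a=2, p=3719, q=830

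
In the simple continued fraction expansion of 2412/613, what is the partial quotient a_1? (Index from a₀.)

2412 = 3·613 + 573   →  a_0 = 3
613 = 1·573 + 40   →  a_1 = 1

1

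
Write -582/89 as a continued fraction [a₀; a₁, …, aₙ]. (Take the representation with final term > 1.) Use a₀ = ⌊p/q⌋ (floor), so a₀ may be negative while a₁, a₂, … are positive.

-582 = -7*89 + 41
89 = 2*41 + 7
41 = 5*7 + 6
7 = 1*6 + 1
6 = 6*1 + 0  (stop)
So -582/89 = [-7; 2, 5, 1, 6].

[-7; 2, 5, 1, 6]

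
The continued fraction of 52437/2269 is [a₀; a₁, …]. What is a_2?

13

52437 = 23·2269 + 250   →  a_0 = 23
2269 = 9·250 + 19   →  a_1 = 9
250 = 13·19 + 3   →  a_2 = 13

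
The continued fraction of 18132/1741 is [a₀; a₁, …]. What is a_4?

3

18132 = 10·1741 + 722   →  a_0 = 10
1741 = 2·722 + 297   →  a_1 = 2
722 = 2·297 + 128   →  a_2 = 2
297 = 2·128 + 41   →  a_3 = 2
128 = 3·41 + 5   →  a_4 = 3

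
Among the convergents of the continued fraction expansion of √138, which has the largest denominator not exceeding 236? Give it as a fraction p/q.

√138 = [11; 1, 2, 1, 22, …] (period length 4).
Convergents:
  p_0/q_0 = 11/1
  p_1/q_1 = 12/1
  p_2/q_2 = 35/3
  p_3/q_3 = 47/4
  p_4/q_4 = 1069/91
  p_5/q_5 = 1116/95
  p_6/q_6 = 3301/281
q_5 = 95 ≤ 236 < 281 = q_6, so the answer is 1116/95.

1116/95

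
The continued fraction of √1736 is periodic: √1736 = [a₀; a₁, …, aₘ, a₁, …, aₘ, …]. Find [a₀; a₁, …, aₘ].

[41; 1, 1, 1, 82]

a₀ = ⌊√1736⌋ = 41.
With m₀=0, d₀=1 and mₖ₊₁ = dₖaₖ − mₖ, dₖ₊₁ = (n − mₖ₊₁²)/dₖ, aₖ₊₁ = ⌊(a₀+mₖ₊₁)/dₖ₊₁⌋:
  k=1: m=41, d=55, a=1
  k=2: m=14, d=28, a=1
  k=3: m=14, d=55, a=1
  k=4: m=41, d=1, a=82
d=1 and a=2a₀=82 at k=4, so the next step gives (m, d) = (41, 55) again — its k=1 value — and the period has length 4.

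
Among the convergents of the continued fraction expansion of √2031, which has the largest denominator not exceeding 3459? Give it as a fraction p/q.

√2031 = [45; 15, 90, …] (period length 2).
Convergents:
  p_0/q_0 = 45/1
  p_1/q_1 = 676/15
  p_2/q_2 = 60885/1351
  p_3/q_3 = 913951/20280
q_2 = 1351 ≤ 3459 < 20280 = q_3, so the answer is 60885/1351.

60885/1351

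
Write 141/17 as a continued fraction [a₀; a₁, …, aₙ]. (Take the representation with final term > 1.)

141 = 8·17 + 5
17 = 3·5 + 2
5 = 2·2 + 1
2 = 2·1 + 0  (stop)
So 141/17 = [8; 3, 2, 2].

[8; 3, 2, 2]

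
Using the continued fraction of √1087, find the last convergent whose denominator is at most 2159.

√1087 = [32; 1, 31, 1, 64, …] (period length 4).
Convergents:
  p_0/q_0 = 32/1
  p_1/q_1 = 33/1
  p_2/q_2 = 1055/32
  p_3/q_3 = 1088/33
  p_4/q_4 = 70687/2144
  p_5/q_5 = 71775/2177
q_4 = 2144 ≤ 2159 < 2177 = q_5, so the answer is 70687/2144.

70687/2144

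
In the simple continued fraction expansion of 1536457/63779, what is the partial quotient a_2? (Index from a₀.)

1536457 = 24·63779 + 5761   →  a_0 = 24
63779 = 11·5761 + 408   →  a_1 = 11
5761 = 14·408 + 49   →  a_2 = 14

14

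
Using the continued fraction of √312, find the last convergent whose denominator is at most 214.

√312 = [17; 1, 1, 1, 34, …] (period length 4).
Convergents:
  p_0/q_0 = 17/1
  p_1/q_1 = 18/1
  p_2/q_2 = 35/2
  p_3/q_3 = 53/3
  p_4/q_4 = 1837/104
  p_5/q_5 = 1890/107
  p_6/q_6 = 3727/211
  p_7/q_7 = 5617/318
q_6 = 211 ≤ 214 < 318 = q_7, so the answer is 3727/211.

3727/211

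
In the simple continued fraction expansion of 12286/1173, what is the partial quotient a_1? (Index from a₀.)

2

12286 = 10·1173 + 556   →  a_0 = 10
1173 = 2·556 + 61   →  a_1 = 2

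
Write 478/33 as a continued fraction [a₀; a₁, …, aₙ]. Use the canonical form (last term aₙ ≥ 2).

[14; 2, 16]

478 = 14·33 + 16
33 = 2·16 + 1
16 = 16·1 + 0  (stop)
So 478/33 = [14; 2, 16].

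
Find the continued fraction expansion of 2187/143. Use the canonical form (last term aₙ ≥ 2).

2187 = 15·143 + 42
143 = 3·42 + 17
42 = 2·17 + 8
17 = 2·8 + 1
8 = 8·1 + 0  (stop)
So 2187/143 = [15; 3, 2, 2, 8].

[15; 3, 2, 2, 8]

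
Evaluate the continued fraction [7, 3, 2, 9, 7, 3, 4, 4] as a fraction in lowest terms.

Using pₖ = aₖpₖ₋₁ + pₖ₋₂ and qₖ = aₖqₖ₋₁ + qₖ₋₂:
  k=0: a=7, p=7, q=1
  k=1: a=3, p=22, q=3
  k=2: a=2, p=51, q=7
  k=3: a=9, p=481, q=66
  k=4: a=7, p=3418, q=469
  k=5: a=3, p=10735, q=1473
  k=6: a=4, p=46358, q=6361
  k=7: a=4, p=196167, q=26917

196167/26917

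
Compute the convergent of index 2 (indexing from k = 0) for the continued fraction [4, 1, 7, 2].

Using pₖ = aₖpₖ₋₁ + pₖ₋₂, qₖ = aₖqₖ₋₁ + qₖ₋₂ (with p₋₁=1, p₋₂=0, q₋₁=0, q₋₂=1):
  k=0: a=4, p=4, q=1
  k=1: a=1, p=5, q=1
  k=2: a=7, p=39, q=8

39/8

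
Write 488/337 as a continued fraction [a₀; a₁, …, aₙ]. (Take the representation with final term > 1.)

[1; 2, 4, 3, 5, 2]

488 = 1×337 + 151
337 = 2×151 + 35
151 = 4×35 + 11
35 = 3×11 + 2
11 = 5×2 + 1
2 = 2×1 + 0  (stop)
So 488/337 = [1; 2, 4, 3, 5, 2].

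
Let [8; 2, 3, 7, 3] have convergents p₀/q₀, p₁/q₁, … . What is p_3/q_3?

Using pₖ = aₖpₖ₋₁ + pₖ₋₂, qₖ = aₖqₖ₋₁ + qₖ₋₂ (with p₋₁=1, p₋₂=0, q₋₁=0, q₋₂=1):
  k=0: a=8, p=8, q=1
  k=1: a=2, p=17, q=2
  k=2: a=3, p=59, q=7
  k=3: a=7, p=430, q=51

430/51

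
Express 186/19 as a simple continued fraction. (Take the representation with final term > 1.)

[9; 1, 3, 1, 3]

186 = 9×19 + 15
19 = 1×15 + 4
15 = 3×4 + 3
4 = 1×3 + 1
3 = 3×1 + 0  (stop)
So 186/19 = [9; 1, 3, 1, 3].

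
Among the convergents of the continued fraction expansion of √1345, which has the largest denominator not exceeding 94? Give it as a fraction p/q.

√1345 = [36; 1, 2, 14, 2, 1, 72, …] (period length 6).
Convergents:
  p_0/q_0 = 36/1
  p_1/q_1 = 37/1
  p_2/q_2 = 110/3
  p_3/q_3 = 1577/43
  p_4/q_4 = 3264/89
  p_5/q_5 = 4841/132
q_4 = 89 ≤ 94 < 132 = q_5, so the answer is 3264/89.

3264/89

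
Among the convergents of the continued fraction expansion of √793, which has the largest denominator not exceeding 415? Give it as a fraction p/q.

√793 = [28; 6, 4, 6, 56, …] (period length 4).
Convergents:
  p_0/q_0 = 28/1
  p_1/q_1 = 169/6
  p_2/q_2 = 704/25
  p_3/q_3 = 4393/156
  p_4/q_4 = 246712/8761
q_3 = 156 ≤ 415 < 8761 = q_4, so the answer is 4393/156.

4393/156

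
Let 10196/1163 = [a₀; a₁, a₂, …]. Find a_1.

1

10196 = 8·1163 + 892   →  a_0 = 8
1163 = 1·892 + 271   →  a_1 = 1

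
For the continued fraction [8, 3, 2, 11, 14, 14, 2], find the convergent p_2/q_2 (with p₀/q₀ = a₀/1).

58/7

Using pₖ = aₖpₖ₋₁ + pₖ₋₂, qₖ = aₖqₖ₋₁ + qₖ₋₂ (with p₋₁=1, p₋₂=0, q₋₁=0, q₋₂=1):
  k=0: a=8, p=8, q=1
  k=1: a=3, p=25, q=3
  k=2: a=2, p=58, q=7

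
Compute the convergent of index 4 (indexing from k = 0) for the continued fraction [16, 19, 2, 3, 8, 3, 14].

18090/1127

Using pₖ = aₖpₖ₋₁ + pₖ₋₂, qₖ = aₖqₖ₋₁ + qₖ₋₂ (with p₋₁=1, p₋₂=0, q₋₁=0, q₋₂=1):
  k=0: a=16, p=16, q=1
  k=1: a=19, p=305, q=19
  k=2: a=2, p=626, q=39
  k=3: a=3, p=2183, q=136
  k=4: a=8, p=18090, q=1127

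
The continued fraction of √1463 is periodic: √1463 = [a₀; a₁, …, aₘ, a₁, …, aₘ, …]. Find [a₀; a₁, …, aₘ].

[38; 4, 76]

a₀ = ⌊√1463⌋ = 38.
With m₀=0, d₀=1 and mₖ₊₁ = dₖaₖ − mₖ, dₖ₊₁ = (n − mₖ₊₁²)/dₖ, aₖ₊₁ = ⌊(a₀+mₖ₊₁)/dₖ₊₁⌋:
  k=1: m=38, d=19, a=4
  k=2: m=38, d=1, a=76
d=1 and a=2a₀=76 at k=2, so the next step gives (m, d) = (38, 19) again — its k=1 value — and the period has length 2.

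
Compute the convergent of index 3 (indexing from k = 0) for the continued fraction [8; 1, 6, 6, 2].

381/43

Using pₖ = aₖpₖ₋₁ + pₖ₋₂, qₖ = aₖqₖ₋₁ + qₖ₋₂ (with p₋₁=1, p₋₂=0, q₋₁=0, q₋₂=1):
  k=0: a=8, p=8, q=1
  k=1: a=1, p=9, q=1
  k=2: a=6, p=62, q=7
  k=3: a=6, p=381, q=43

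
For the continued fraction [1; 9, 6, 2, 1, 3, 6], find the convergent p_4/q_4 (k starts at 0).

193/174

Using pₖ = aₖpₖ₋₁ + pₖ₋₂, qₖ = aₖqₖ₋₁ + qₖ₋₂ (with p₋₁=1, p₋₂=0, q₋₁=0, q₋₂=1):
  k=0: a=1, p=1, q=1
  k=1: a=9, p=10, q=9
  k=2: a=6, p=61, q=55
  k=3: a=2, p=132, q=119
  k=4: a=1, p=193, q=174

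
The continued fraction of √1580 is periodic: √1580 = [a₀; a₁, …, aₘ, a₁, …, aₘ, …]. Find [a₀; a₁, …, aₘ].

[39; 1, 2, 1, 78]

a₀ = ⌊√1580⌋ = 39.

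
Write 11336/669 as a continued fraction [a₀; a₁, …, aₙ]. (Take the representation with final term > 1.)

[16; 1, 17, 12, 3]

11336 = 16×669 + 632
669 = 1×632 + 37
632 = 17×37 + 3
37 = 12×3 + 1
3 = 3×1 + 0  (stop)
So 11336/669 = [16; 1, 17, 12, 3].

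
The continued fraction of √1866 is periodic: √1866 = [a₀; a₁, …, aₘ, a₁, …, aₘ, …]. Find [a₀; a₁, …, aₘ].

a₀ = ⌊√1866⌋ = 43.
With m₀=0, d₀=1 and mₖ₊₁ = dₖaₖ − mₖ, dₖ₊₁ = (n − mₖ₊₁²)/dₖ, aₖ₊₁ = ⌊(a₀+mₖ₊₁)/dₖ₊₁⌋:
  k=1: m=43, d=17, a=5
  k=2: m=42, d=6, a=14
  k=3: m=42, d=17, a=5
  k=4: m=43, d=1, a=86
d=1 and a=2a₀=86 at k=4, so the next step gives (m, d) = (43, 17) again — its k=1 value — and the period has length 4.

[43; 5, 14, 5, 86]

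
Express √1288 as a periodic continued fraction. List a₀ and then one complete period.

a₀ = ⌊√1288⌋ = 35.
With m₀=0, d₀=1 and mₖ₊₁ = dₖaₖ − mₖ, dₖ₊₁ = (n − mₖ₊₁²)/dₖ, aₖ₊₁ = ⌊(a₀+mₖ₊₁)/dₖ₊₁⌋:
  k=1: m=35, d=63, a=1
  k=2: m=28, d=8, a=7
  k=3: m=28, d=63, a=1
  k=4: m=35, d=1, a=70
d=1 and a=2a₀=70 at k=4, so the next step gives (m, d) = (35, 63) again — its k=1 value — and the period has length 4.

[35; 1, 7, 1, 70]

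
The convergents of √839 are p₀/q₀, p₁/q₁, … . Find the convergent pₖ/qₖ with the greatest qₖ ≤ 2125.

√839 = [28; 1, 27, 1, 56, …] (period length 4).
Convergents:
  p_0/q_0 = 28/1
  p_1/q_1 = 29/1
  p_2/q_2 = 811/28
  p_3/q_3 = 840/29
  p_4/q_4 = 47851/1652
  p_5/q_5 = 48691/1681
  p_6/q_6 = 1362508/47039
q_5 = 1681 ≤ 2125 < 47039 = q_6, so the answer is 48691/1681.

48691/1681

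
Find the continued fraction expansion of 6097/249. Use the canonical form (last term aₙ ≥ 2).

[24; 2, 17, 3, 2]

6097 = 24·249 + 121
249 = 2·121 + 7
121 = 17·7 + 2
7 = 3·2 + 1
2 = 2·1 + 0  (stop)
So 6097/249 = [24; 2, 17, 3, 2].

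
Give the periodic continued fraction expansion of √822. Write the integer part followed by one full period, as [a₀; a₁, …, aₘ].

a₀ = ⌊√822⌋ = 28.
With m₀=0, d₀=1 and mₖ₊₁ = dₖaₖ − mₖ, dₖ₊₁ = (n − mₖ₊₁²)/dₖ, aₖ₊₁ = ⌊(a₀+mₖ₊₁)/dₖ₊₁⌋:
  k=1: m=28, d=38, a=1
  k=2: m=10, d=19, a=2
  k=3: m=28, d=2, a=28
  k=4: m=28, d=19, a=2
  k=5: m=10, d=38, a=1
  k=6: m=28, d=1, a=56
d=1 and a=2a₀=56 at k=6, so the next step gives (m, d) = (28, 38) again — its k=1 value — and the period has length 6.

[28; 1, 2, 28, 2, 1, 56]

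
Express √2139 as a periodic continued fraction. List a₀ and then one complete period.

[46; 4, 92]

a₀ = ⌊√2139⌋ = 46.
With m₀=0, d₀=1 and mₖ₊₁ = dₖaₖ − mₖ, dₖ₊₁ = (n − mₖ₊₁²)/dₖ, aₖ₊₁ = ⌊(a₀+mₖ₊₁)/dₖ₊₁⌋:
  k=1: m=46, d=23, a=4
  k=2: m=46, d=1, a=92
d=1 and a=2a₀=92 at k=2, so the next step gives (m, d) = (46, 23) again — its k=1 value — and the period has length 2.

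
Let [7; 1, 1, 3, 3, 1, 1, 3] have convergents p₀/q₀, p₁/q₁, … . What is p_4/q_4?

Using pₖ = aₖpₖ₋₁ + pₖ₋₂, qₖ = aₖqₖ₋₁ + qₖ₋₂ (with p₋₁=1, p₋₂=0, q₋₁=0, q₋₂=1):
  k=0: a=7, p=7, q=1
  k=1: a=1, p=8, q=1
  k=2: a=1, p=15, q=2
  k=3: a=3, p=53, q=7
  k=4: a=3, p=174, q=23

174/23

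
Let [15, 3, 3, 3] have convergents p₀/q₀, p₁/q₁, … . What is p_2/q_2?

Using pₖ = aₖpₖ₋₁ + pₖ₋₂, qₖ = aₖqₖ₋₁ + qₖ₋₂ (with p₋₁=1, p₋₂=0, q₋₁=0, q₋₂=1):
  k=0: a=15, p=15, q=1
  k=1: a=3, p=46, q=3
  k=2: a=3, p=153, q=10

153/10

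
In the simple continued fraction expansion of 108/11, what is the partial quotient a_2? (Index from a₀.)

108 = 9·11 + 9   →  a_0 = 9
11 = 1·9 + 2   →  a_1 = 1
9 = 4·2 + 1   →  a_2 = 4

4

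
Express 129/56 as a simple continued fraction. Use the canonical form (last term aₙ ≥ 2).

129 = 2·56 + 17
56 = 3·17 + 5
17 = 3·5 + 2
5 = 2·2 + 1
2 = 2·1 + 0  (stop)
So 129/56 = [2; 3, 3, 2, 2].

[2; 3, 3, 2, 2]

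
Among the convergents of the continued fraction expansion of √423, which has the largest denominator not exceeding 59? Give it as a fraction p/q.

√423 = [20; 1, 1, 3, 4, 3, 1, 1, 40, …] (period length 8).
Convergents:
  p_0/q_0 = 20/1
  p_1/q_1 = 21/1
  p_2/q_2 = 41/2
  p_3/q_3 = 144/7
  p_4/q_4 = 617/30
  p_5/q_5 = 1995/97
q_4 = 30 ≤ 59 < 97 = q_5, so the answer is 617/30.

617/30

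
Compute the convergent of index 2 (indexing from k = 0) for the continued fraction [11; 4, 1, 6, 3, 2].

Using pₖ = aₖpₖ₋₁ + pₖ₋₂, qₖ = aₖqₖ₋₁ + qₖ₋₂ (with p₋₁=1, p₋₂=0, q₋₁=0, q₋₂=1):
  k=0: a=11, p=11, q=1
  k=1: a=4, p=45, q=4
  k=2: a=1, p=56, q=5

56/5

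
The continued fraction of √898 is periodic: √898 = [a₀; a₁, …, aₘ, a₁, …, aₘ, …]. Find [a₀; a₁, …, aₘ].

[29; 1, 28, 1, 58]

a₀ = ⌊√898⌋ = 29.
With m₀=0, d₀=1 and mₖ₊₁ = dₖaₖ − mₖ, dₖ₊₁ = (n − mₖ₊₁²)/dₖ, aₖ₊₁ = ⌊(a₀+mₖ₊₁)/dₖ₊₁⌋:
  k=1: m=29, d=57, a=1
  k=2: m=28, d=2, a=28
  k=3: m=28, d=57, a=1
  k=4: m=29, d=1, a=58
d=1 and a=2a₀=58 at k=4, so the next step gives (m, d) = (29, 57) again — its k=1 value — and the period has length 4.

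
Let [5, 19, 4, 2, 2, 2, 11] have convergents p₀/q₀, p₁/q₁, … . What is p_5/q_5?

5148/1019

Using pₖ = aₖpₖ₋₁ + pₖ₋₂, qₖ = aₖqₖ₋₁ + qₖ₋₂ (with p₋₁=1, p₋₂=0, q₋₁=0, q₋₂=1):
  k=0: a=5, p=5, q=1
  k=1: a=19, p=96, q=19
  k=2: a=4, p=389, q=77
  k=3: a=2, p=874, q=173
  k=4: a=2, p=2137, q=423
  k=5: a=2, p=5148, q=1019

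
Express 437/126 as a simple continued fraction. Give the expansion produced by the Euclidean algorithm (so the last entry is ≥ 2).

[3; 2, 7, 2, 1, 2]

437 = 3*126 + 59
126 = 2*59 + 8
59 = 7*8 + 3
8 = 2*3 + 2
3 = 1*2 + 1
2 = 2*1 + 0  (stop)
So 437/126 = [3; 2, 7, 2, 1, 2].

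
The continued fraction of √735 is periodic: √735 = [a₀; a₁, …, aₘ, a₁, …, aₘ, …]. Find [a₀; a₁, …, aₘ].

[27; 9, 54]

a₀ = ⌊√735⌋ = 27.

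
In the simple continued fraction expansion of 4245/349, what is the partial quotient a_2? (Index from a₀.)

8

4245 = 12·349 + 57   →  a_0 = 12
349 = 6·57 + 7   →  a_1 = 6
57 = 8·7 + 1   →  a_2 = 8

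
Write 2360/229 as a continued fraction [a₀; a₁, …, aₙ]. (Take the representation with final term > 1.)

[10; 3, 3, 1, 2, 6]

2360 = 10*229 + 70
229 = 3*70 + 19
70 = 3*19 + 13
19 = 1*13 + 6
13 = 2*6 + 1
6 = 6*1 + 0  (stop)
So 2360/229 = [10; 3, 3, 1, 2, 6].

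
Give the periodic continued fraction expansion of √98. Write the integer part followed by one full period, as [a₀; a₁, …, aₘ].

[9; 1, 8, 1, 18]

a₀ = ⌊√98⌋ = 9.
With m₀=0, d₀=1 and mₖ₊₁ = dₖaₖ − mₖ, dₖ₊₁ = (n − mₖ₊₁²)/dₖ, aₖ₊₁ = ⌊(a₀+mₖ₊₁)/dₖ₊₁⌋:
  k=1: m=9, d=17, a=1
  k=2: m=8, d=2, a=8
  k=3: m=8, d=17, a=1
  k=4: m=9, d=1, a=18
d=1 and a=2a₀=18 at k=4, so the next step gives (m, d) = (9, 17) again — its k=1 value — and the period has length 4.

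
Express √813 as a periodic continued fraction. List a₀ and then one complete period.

[28; 1, 1, 18, 1, 1, 56]

a₀ = ⌊√813⌋ = 28.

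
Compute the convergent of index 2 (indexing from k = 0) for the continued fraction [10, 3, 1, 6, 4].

Using pₖ = aₖpₖ₋₁ + pₖ₋₂, qₖ = aₖqₖ₋₁ + qₖ₋₂ (with p₋₁=1, p₋₂=0, q₋₁=0, q₋₂=1):
  k=0: a=10, p=10, q=1
  k=1: a=3, p=31, q=3
  k=2: a=1, p=41, q=4

41/4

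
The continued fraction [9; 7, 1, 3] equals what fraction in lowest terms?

Using pₖ = aₖpₖ₋₁ + pₖ₋₂ and qₖ = aₖqₖ₋₁ + qₖ₋₂:
  k=0: a=9, p=9, q=1
  k=1: a=7, p=64, q=7
  k=2: a=1, p=73, q=8
  k=3: a=3, p=283, q=31

283/31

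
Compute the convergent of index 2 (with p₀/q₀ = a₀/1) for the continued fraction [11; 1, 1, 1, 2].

23/2

Using pₖ = aₖpₖ₋₁ + pₖ₋₂, qₖ = aₖqₖ₋₁ + qₖ₋₂ (with p₋₁=1, p₋₂=0, q₋₁=0, q₋₂=1):
  k=0: a=11, p=11, q=1
  k=1: a=1, p=12, q=1
  k=2: a=1, p=23, q=2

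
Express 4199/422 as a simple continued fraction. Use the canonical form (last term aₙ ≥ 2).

4199 = 9*422 + 401
422 = 1*401 + 21
401 = 19*21 + 2
21 = 10*2 + 1
2 = 2*1 + 0  (stop)
So 4199/422 = [9; 1, 19, 10, 2].

[9; 1, 19, 10, 2]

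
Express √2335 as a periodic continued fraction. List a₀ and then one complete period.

[48; 3, 9, 3, 96]

a₀ = ⌊√2335⌋ = 48.
With m₀=0, d₀=1 and mₖ₊₁ = dₖaₖ − mₖ, dₖ₊₁ = (n − mₖ₊₁²)/dₖ, aₖ₊₁ = ⌊(a₀+mₖ₊₁)/dₖ₊₁⌋:
  k=1: m=48, d=31, a=3
  k=2: m=45, d=10, a=9
  k=3: m=45, d=31, a=3
  k=4: m=48, d=1, a=96
d=1 and a=2a₀=96 at k=4, so the next step gives (m, d) = (48, 31) again — its k=1 value — and the period has length 4.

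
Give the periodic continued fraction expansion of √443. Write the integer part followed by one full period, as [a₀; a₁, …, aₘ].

[21; 21, 42]

a₀ = ⌊√443⌋ = 21.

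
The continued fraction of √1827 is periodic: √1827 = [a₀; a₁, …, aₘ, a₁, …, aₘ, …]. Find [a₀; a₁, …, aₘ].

a₀ = ⌊√1827⌋ = 42.

[42; 1, 2, 1, 8, 1, 2, 1, 84]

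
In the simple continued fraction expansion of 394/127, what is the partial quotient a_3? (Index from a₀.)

3

394 = 3·127 + 13   →  a_0 = 3
127 = 9·13 + 10   →  a_1 = 9
13 = 1·10 + 3   →  a_2 = 1
10 = 3·3 + 1   →  a_3 = 3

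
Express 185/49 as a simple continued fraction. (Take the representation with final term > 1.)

[3; 1, 3, 2, 5]

185 = 3×49 + 38
49 = 1×38 + 11
38 = 3×11 + 5
11 = 2×5 + 1
5 = 5×1 + 0  (stop)
So 185/49 = [3; 1, 3, 2, 5].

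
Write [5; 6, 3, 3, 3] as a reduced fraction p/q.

Fold from the inside: start with 3/1.
  3 + 1/3 = 10/3
  3 + 3/10 = 33/10
  6 + 10/33 = 208/33
  5 + 33/208 = 1073/208

1073/208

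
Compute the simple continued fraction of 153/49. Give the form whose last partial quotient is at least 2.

153 = 3*49 + 6
49 = 8*6 + 1
6 = 6*1 + 0  (stop)
So 153/49 = [3; 8, 6].

[3; 8, 6]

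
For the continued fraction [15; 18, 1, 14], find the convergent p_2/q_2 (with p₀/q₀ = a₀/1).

Using pₖ = aₖpₖ₋₁ + pₖ₋₂, qₖ = aₖqₖ₋₁ + qₖ₋₂ (with p₋₁=1, p₋₂=0, q₋₁=0, q₋₂=1):
  k=0: a=15, p=15, q=1
  k=1: a=18, p=271, q=18
  k=2: a=1, p=286, q=19

286/19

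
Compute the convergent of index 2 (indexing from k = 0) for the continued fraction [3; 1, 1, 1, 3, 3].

Using pₖ = aₖpₖ₋₁ + pₖ₋₂, qₖ = aₖqₖ₋₁ + qₖ₋₂ (with p₋₁=1, p₋₂=0, q₋₁=0, q₋₂=1):
  k=0: a=3, p=3, q=1
  k=1: a=1, p=4, q=1
  k=2: a=1, p=7, q=2

7/2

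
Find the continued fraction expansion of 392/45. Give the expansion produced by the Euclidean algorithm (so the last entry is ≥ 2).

[8; 1, 2, 2, 6]

392 = 8*45 + 32
45 = 1*32 + 13
32 = 2*13 + 6
13 = 2*6 + 1
6 = 6*1 + 0  (stop)
So 392/45 = [8; 1, 2, 2, 6].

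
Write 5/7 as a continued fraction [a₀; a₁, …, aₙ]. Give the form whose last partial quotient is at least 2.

[0; 1, 2, 2]

5 = 0·7 + 5
7 = 1·5 + 2
5 = 2·2 + 1
2 = 2·1 + 0  (stop)
So 5/7 = [0; 1, 2, 2].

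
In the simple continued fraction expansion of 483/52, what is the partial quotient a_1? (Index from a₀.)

3

483 = 9·52 + 15   →  a_0 = 9
52 = 3·15 + 7   →  a_1 = 3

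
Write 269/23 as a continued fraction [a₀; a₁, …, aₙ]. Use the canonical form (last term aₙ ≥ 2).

[11; 1, 2, 3, 2]

269 = 11×23 + 16
23 = 1×16 + 7
16 = 2×7 + 2
7 = 3×2 + 1
2 = 2×1 + 0  (stop)
So 269/23 = [11; 1, 2, 3, 2].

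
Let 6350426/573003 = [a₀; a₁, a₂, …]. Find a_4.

6350426 = 11·573003 + 47393   →  a_0 = 11
573003 = 12·47393 + 4287   →  a_1 = 12
47393 = 11·4287 + 236   →  a_2 = 11
4287 = 18·236 + 39   →  a_3 = 18
236 = 6·39 + 2   →  a_4 = 6

6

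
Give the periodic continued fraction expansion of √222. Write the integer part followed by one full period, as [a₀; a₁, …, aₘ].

[14; 1, 8, 1, 28]

a₀ = ⌊√222⌋ = 14.
With m₀=0, d₀=1 and mₖ₊₁ = dₖaₖ − mₖ, dₖ₊₁ = (n − mₖ₊₁²)/dₖ, aₖ₊₁ = ⌊(a₀+mₖ₊₁)/dₖ₊₁⌋:
  k=1: m=14, d=26, a=1
  k=2: m=12, d=3, a=8
  k=3: m=12, d=26, a=1
  k=4: m=14, d=1, a=28
d=1 and a=2a₀=28 at k=4, so the next step gives (m, d) = (14, 26) again — its k=1 value — and the period has length 4.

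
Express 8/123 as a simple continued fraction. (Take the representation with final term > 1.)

[0; 15, 2, 1, 2]

8 = 0*123 + 8
123 = 15*8 + 3
8 = 2*3 + 2
3 = 1*2 + 1
2 = 2*1 + 0  (stop)
So 8/123 = [0; 15, 2, 1, 2].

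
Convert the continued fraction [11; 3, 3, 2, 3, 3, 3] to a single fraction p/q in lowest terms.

9710/859

Using pₖ = aₖpₖ₋₁ + pₖ₋₂ and qₖ = aₖqₖ₋₁ + qₖ₋₂:
  k=0: a=11, p=11, q=1
  k=1: a=3, p=34, q=3
  k=2: a=3, p=113, q=10
  k=3: a=2, p=260, q=23
  k=4: a=3, p=893, q=79
  k=5: a=3, p=2939, q=260
  k=6: a=3, p=9710, q=859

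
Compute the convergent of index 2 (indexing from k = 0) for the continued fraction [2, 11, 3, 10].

Using pₖ = aₖpₖ₋₁ + pₖ₋₂, qₖ = aₖqₖ₋₁ + qₖ₋₂ (with p₋₁=1, p₋₂=0, q₋₁=0, q₋₂=1):
  k=0: a=2, p=2, q=1
  k=1: a=11, p=23, q=11
  k=2: a=3, p=71, q=34

71/34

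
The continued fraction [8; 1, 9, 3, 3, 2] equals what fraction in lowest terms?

Using pₖ = aₖpₖ₋₁ + pₖ₋₂ and qₖ = aₖqₖ₋₁ + qₖ₋₂:
  k=0: a=8, p=8, q=1
  k=1: a=1, p=9, q=1
  k=2: a=9, p=89, q=10
  k=3: a=3, p=276, q=31
  k=4: a=3, p=917, q=103
  k=5: a=2, p=2110, q=237

2110/237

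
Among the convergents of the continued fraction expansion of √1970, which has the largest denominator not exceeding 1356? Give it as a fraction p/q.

√1970 = [44; 2, 1, 1, 2, 88, …] (period length 5).
Convergents:
  p_0/q_0 = 44/1
  p_1/q_1 = 89/2
  p_2/q_2 = 133/3
  p_3/q_3 = 222/5
  p_4/q_4 = 577/13
  p_5/q_5 = 50998/1149
  p_6/q_6 = 102573/2311
q_5 = 1149 ≤ 1356 < 2311 = q_6, so the answer is 50998/1149.

50998/1149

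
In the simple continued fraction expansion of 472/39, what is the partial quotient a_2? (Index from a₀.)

1

472 = 12·39 + 4   →  a_0 = 12
39 = 9·4 + 3   →  a_1 = 9
4 = 1·3 + 1   →  a_2 = 1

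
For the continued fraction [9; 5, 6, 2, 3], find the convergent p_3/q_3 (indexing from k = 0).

Using pₖ = aₖpₖ₋₁ + pₖ₋₂, qₖ = aₖqₖ₋₁ + qₖ₋₂ (with p₋₁=1, p₋₂=0, q₋₁=0, q₋₂=1):
  k=0: a=9, p=9, q=1
  k=1: a=5, p=46, q=5
  k=2: a=6, p=285, q=31
  k=3: a=2, p=616, q=67

616/67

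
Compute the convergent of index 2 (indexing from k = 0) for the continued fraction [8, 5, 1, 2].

Using pₖ = aₖpₖ₋₁ + pₖ₋₂, qₖ = aₖqₖ₋₁ + qₖ₋₂ (with p₋₁=1, p₋₂=0, q₋₁=0, q₋₂=1):
  k=0: a=8, p=8, q=1
  k=1: a=5, p=41, q=5
  k=2: a=1, p=49, q=6

49/6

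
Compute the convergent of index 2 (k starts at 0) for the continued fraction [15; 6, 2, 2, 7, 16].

197/13

Using pₖ = aₖpₖ₋₁ + pₖ₋₂, qₖ = aₖqₖ₋₁ + qₖ₋₂ (with p₋₁=1, p₋₂=0, q₋₁=0, q₋₂=1):
  k=0: a=15, p=15, q=1
  k=1: a=6, p=91, q=6
  k=2: a=2, p=197, q=13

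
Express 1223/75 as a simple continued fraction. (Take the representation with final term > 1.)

1223 = 16·75 + 23
75 = 3·23 + 6
23 = 3·6 + 5
6 = 1·5 + 1
5 = 5·1 + 0  (stop)
So 1223/75 = [16; 3, 3, 1, 5].

[16; 3, 3, 1, 5]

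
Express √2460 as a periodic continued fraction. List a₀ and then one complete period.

[49; 1, 1, 2, 24, 2, 1, 1, 98]

a₀ = ⌊√2460⌋ = 49.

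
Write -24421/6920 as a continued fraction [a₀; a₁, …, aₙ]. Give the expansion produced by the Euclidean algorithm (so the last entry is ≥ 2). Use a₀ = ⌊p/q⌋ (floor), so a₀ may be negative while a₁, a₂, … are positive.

[-4; 2, 8, 9, 2, 1, 6, 2]

-24421 = -4*6920 + 3259
6920 = 2*3259 + 402
3259 = 8*402 + 43
402 = 9*43 + 15
43 = 2*15 + 13
15 = 1*13 + 2
13 = 6*2 + 1
2 = 2*1 + 0  (stop)
So -24421/6920 = [-4; 2, 8, 9, 2, 1, 6, 2].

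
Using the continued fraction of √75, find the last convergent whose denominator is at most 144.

892/103

√75 = [8; 1, 1, 1, 16, …] (period length 4).
Convergents:
  p_0/q_0 = 8/1
  p_1/q_1 = 9/1
  p_2/q_2 = 17/2
  p_3/q_3 = 26/3
  p_4/q_4 = 433/50
  p_5/q_5 = 459/53
  p_6/q_6 = 892/103
  p_7/q_7 = 1351/156
q_6 = 103 ≤ 144 < 156 = q_7, so the answer is 892/103.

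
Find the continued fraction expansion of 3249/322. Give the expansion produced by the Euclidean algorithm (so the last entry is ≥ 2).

3249 = 10×322 + 29
322 = 11×29 + 3
29 = 9×3 + 2
3 = 1×2 + 1
2 = 2×1 + 0  (stop)
So 3249/322 = [10; 11, 9, 1, 2].

[10; 11, 9, 1, 2]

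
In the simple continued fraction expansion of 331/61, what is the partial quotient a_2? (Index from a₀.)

331 = 5·61 + 26   →  a_0 = 5
61 = 2·26 + 9   →  a_1 = 2
26 = 2·9 + 8   →  a_2 = 2

2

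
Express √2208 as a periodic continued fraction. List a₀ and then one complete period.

a₀ = ⌊√2208⌋ = 46.
With m₀=0, d₀=1 and mₖ₊₁ = dₖaₖ − mₖ, dₖ₊₁ = (n − mₖ₊₁²)/dₖ, aₖ₊₁ = ⌊(a₀+mₖ₊₁)/dₖ₊₁⌋:
  k=1: m=46, d=92, a=1
  k=2: m=46, d=1, a=92
d=1 and a=2a₀=92 at k=2, so the next step gives (m, d) = (46, 92) again — its k=1 value — and the period has length 2.

[46; 1, 92]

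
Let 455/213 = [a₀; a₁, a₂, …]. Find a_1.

455 = 2·213 + 29   →  a_0 = 2
213 = 7·29 + 10   →  a_1 = 7

7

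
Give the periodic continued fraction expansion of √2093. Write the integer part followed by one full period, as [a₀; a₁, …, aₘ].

[45; 1, 2, 1, 90]

a₀ = ⌊√2093⌋ = 45.
With m₀=0, d₀=1 and mₖ₊₁ = dₖaₖ − mₖ, dₖ₊₁ = (n − mₖ₊₁²)/dₖ, aₖ₊₁ = ⌊(a₀+mₖ₊₁)/dₖ₊₁⌋:
  k=1: m=45, d=68, a=1
  k=2: m=23, d=23, a=2
  k=3: m=23, d=68, a=1
  k=4: m=45, d=1, a=90
d=1 and a=2a₀=90 at k=4, so the next step gives (m, d) = (45, 68) again — its k=1 value — and the period has length 4.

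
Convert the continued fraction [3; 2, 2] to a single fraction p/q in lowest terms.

Using pₖ = aₖpₖ₋₁ + pₖ₋₂ and qₖ = aₖqₖ₋₁ + qₖ₋₂:
  k=0: a=3, p=3, q=1
  k=1: a=2, p=7, q=2
  k=2: a=2, p=17, q=5

17/5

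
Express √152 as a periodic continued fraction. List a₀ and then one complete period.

a₀ = ⌊√152⌋ = 12.
With m₀=0, d₀=1 and mₖ₊₁ = dₖaₖ − mₖ, dₖ₊₁ = (n − mₖ₊₁²)/dₖ, aₖ₊₁ = ⌊(a₀+mₖ₊₁)/dₖ₊₁⌋:
  k=1: m=12, d=8, a=3
  k=2: m=12, d=1, a=24
d=1 and a=2a₀=24 at k=2, so the next step gives (m, d) = (12, 8) again — its k=1 value — and the period has length 2.

[12; 3, 24]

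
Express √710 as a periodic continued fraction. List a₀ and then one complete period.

[26; 1, 1, 1, 4, 1, 1, 1, 52]

a₀ = ⌊√710⌋ = 26.
With m₀=0, d₀=1 and mₖ₊₁ = dₖaₖ − mₖ, dₖ₊₁ = (n − mₖ₊₁²)/dₖ, aₖ₊₁ = ⌊(a₀+mₖ₊₁)/dₖ₊₁⌋:
  k=1: m=26, d=34, a=1
  k=2: m=8, d=19, a=1
  k=3: m=11, d=31, a=1
  k=4: m=20, d=10, a=4
  k=5: m=20, d=31, a=1
  k=6: m=11, d=19, a=1
  k=7: m=8, d=34, a=1
  k=8: m=26, d=1, a=52
d=1 and a=2a₀=52 at k=8, so the next step gives (m, d) = (26, 34) again — its k=1 value — and the period has length 8.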